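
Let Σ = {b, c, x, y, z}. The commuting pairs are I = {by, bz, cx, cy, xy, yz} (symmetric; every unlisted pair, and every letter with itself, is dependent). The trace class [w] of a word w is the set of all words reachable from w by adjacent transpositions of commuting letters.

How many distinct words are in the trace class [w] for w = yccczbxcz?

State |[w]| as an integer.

#0=y has no predecessor
#1=c has no predecessor
#2=c depends on [1:c]
#3=c depends on [2:c]
#4=z depends on [3:c]
#5=b depends on [3:c]
#6=x depends on [4:z, 5:b]
#7=c depends on [4:z, 5:b]
#8=z depends on [6:x, 7:c]
sources: [0:y, 1:c]
N(rest) = Σ N(rest − s) over sources s of rest; N(one piece) = 1:
  size 1 → [0]=1  [8]=1
  size 2 → [0,8]=2  [6,8]=1  [7,8]=1
  size 3 → [0,6,8]=3  [0,7,8]=3  [6,7,8]=2
  size 4 → [0,6,7,8]=8  [4,6,7,8]=2  [5,6,7,8]=2
  size 5 → [0,4,6,7,8]=10  [0,5,6,7,8]=10  [4,5,6,7,8]=4
  size 6 → [0,4,5,6,7,8]=24  [3,4,5,6,7,8]=4
  size 7 → [0,3,4,5,6,7,8]=28  [2,3,4,5,6,7,8]=4
  first=0(y) contributes 4
  first=1(c) contributes 32
|[w]| = 36

36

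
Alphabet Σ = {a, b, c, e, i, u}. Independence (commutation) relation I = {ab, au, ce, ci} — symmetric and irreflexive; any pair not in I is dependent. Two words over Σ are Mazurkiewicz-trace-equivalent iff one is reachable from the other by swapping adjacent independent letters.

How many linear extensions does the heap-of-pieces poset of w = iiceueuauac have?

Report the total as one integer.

#0=i has no predecessor
#1=i depends on [0:i]
#2=c has no predecessor
#3=e depends on [1:i]
#4=u depends on [2:c, 3:e]
#5=e depends on [4:u]
#6=u depends on [5:e]
#7=a depends on [5:e]
#8=u depends on [6:u]
#9=a depends on [7:a]
#10=c depends on [8:u, 9:a]
sources: [0:i, 2:c]
N(rest) = Σ N(rest − s) over sources s of rest; N(one piece) = 1:
  size 1 → [10]=1
  size 2 → [8,10]=1  [9,10]=1
  size 3 → [6,8,10]=1  [7,9,10]=1  [8,9,10]=2
  size 4 → [6,8,9,10]=3  [7,8,9,10]=3
  size 5 → [6,7,8,9,10]=6
  size 6 → [5,6,7,8,9,10]=6
  size 7 → [4,5,6,7,8,9,10]=6
  size 8 → [2,4,5,6,7,8,9,10]=6  [3,4,5,6,7,8,9,10]=6
  size 9 → [1,3,4,5,6,7,8,9,10]=6  [2,3,4,5,6,7,8,9,10]=12
  first=0(i) contributes 18
  first=2(c) contributes 6
|[w]| = 24

24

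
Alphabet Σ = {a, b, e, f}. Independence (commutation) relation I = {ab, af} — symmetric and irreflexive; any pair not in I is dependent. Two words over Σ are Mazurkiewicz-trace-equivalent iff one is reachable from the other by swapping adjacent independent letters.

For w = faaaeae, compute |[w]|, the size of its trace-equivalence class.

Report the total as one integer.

4

0(f) covers ∅
1(a) covers ∅
2(a) covers 1:a
3(a) covers 2:a
4(e) covers 0:f, 3:a
5(a) covers 4:e
6(e) covers 5:a
floor of heap: 0:f, 1:a
completions by unplaced set U, small U first (add the entries for U minus each lowest piece of U):
  |U|=1: {6}:1
  |U|=2: {5,6}:1
  |U|=3: {4,5,6}:1
  |U|=4: {0,4,5,6}:1  {3,4,5,6}:1
  |U|=5: {0,3,4,5,6}:2  {2,3,4,5,6}:1
  start at 0(f): 1
  start at 1(a): 3
sum over floor = 4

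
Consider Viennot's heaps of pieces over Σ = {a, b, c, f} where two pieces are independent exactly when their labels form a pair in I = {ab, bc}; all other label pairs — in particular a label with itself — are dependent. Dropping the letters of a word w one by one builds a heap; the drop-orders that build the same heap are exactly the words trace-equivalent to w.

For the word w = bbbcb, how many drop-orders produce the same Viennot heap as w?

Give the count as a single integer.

#0=b has no predecessor
#1=b depends on [0:b]
#2=b depends on [1:b]
#3=c has no predecessor
#4=b depends on [2:b]
sources: [0:b, 3:c]
N(rest) = Σ N(rest − s) over sources s of rest; N(one piece) = 1:
  size 1 → [3]=1  [4]=1
  size 2 → [2,4]=1  [3,4]=2
  size 3 → [1,2,4]=1  [2,3,4]=3
  first=0(b) contributes 4
  first=3(c) contributes 1
|[w]| = 5

5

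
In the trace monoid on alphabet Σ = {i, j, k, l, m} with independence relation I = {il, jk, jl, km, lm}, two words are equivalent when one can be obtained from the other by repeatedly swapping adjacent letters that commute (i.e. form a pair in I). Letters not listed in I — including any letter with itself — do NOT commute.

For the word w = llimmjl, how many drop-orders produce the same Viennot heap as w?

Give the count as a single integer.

#0=l has no predecessor
#1=l depends on [0:l]
#2=i has no predecessor
#3=m depends on [2:i]
#4=m depends on [3:m]
#5=j depends on [4:m]
#6=l depends on [1:l]
sources: [0:l, 2:i]
N(rest) = Σ N(rest − s) over sources s of rest; N(one piece) = 1:
  size 1 → [5]=1  [6]=1
  size 2 → [1,6]=1  [4,5]=1  [5,6]=2
  size 3 → [0,1,6]=1  [1,5,6]=3  [3,4,5]=1  [4,5,6]=3
  size 4 → [0,1,5,6]=4  [1,4,5,6]=6  [2,3,4,5]=1  [3,4,5,6]=4
  size 5 → [0,1,4,5,6]=10  [1,3,4,5,6]=10  [2,3,4,5,6]=5
  first=0(l) contributes 15
  first=2(i) contributes 20
|[w]| = 35

35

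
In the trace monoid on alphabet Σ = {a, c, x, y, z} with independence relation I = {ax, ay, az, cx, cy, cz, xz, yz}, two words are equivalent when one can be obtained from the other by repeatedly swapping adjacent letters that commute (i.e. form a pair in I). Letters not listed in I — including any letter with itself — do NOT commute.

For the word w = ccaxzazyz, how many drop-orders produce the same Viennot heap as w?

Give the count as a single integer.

1260

piece 0:c — minimal
piece 1:c rests on {0:c}
piece 2:a rests on {1:c}
piece 3:x — minimal
piece 4:z — minimal
piece 5:a rests on {2:a}
piece 6:z rests on {4:z}
piece 7:y rests on {3:x}
piece 8:z rests on {6:z}
minimal pieces: {0:c, 3:x, 4:z}
ways to finish when only these pieces remain (= sum over removing one remaining piece with nothing left below it):
  1 left: {5}→1  {7}→1  {8}→1
  2 left: {2,5}→1  {3,7}→1  {5,7}→2  {5,8}→2  {6,8}→1  {7,8}→2
  3 left: {1,2,5}→1  {2,5,7}→3  {2,5,8}→3  {3,5,7}→3  {3,7,8}→3  {4,6,8}→1  {5,6,8}→3  {5,7,8}→6  {6,7,8}→3
  4 left: {0,1,2,5}→1  {1,2,5,7}→4  {1,2,5,8}→4  {2,3,5,7}→6  {2,5,6,8}→6  {2,5,7,8}→12  {3,5,7,8}→12  {3,6,7,8}→6  {4,5,6,8}→4  {4,6,7,8}→4  {5,6,7,8}→12
  5 left: {0,1,2,5,7}→5  {0,1,2,5,8}→5  {1,2,3,5,7}→10  {1,2,5,6,8}→10  {1,2,5,7,8}→20  {2,3,5,7,8}→30  {2,4,5,6,8}→10  {2,5,6,7,8}→30  {3,4,6,7,8}→10  {3,5,6,7,8}→30  {4,5,6,7,8}→20
  6 left: {0,1,2,3,5,7}→15  {0,1,2,5,6,8}→15  {0,1,2,5,7,8}→30  {1,2,3,5,7,8}→60  {1,2,4,5,6,8}→20  {1,2,5,6,7,8}→60  {2,3,5,6,7,8}→90  {2,4,5,6,7,8}→60  {3,4,5,6,7,8}→60
  7 left: {0,1,2,3,5,7,8}→105  {0,1,2,4,5,6,8}→35  {0,1,2,5,6,7,8}→105  {1,2,3,5,6,7,8}→210  {1,2,4,5,6,7,8}→140  {2,3,4,5,6,7,8}→210
  placing 0:c first → 560 extensions
  placing 3:x first → 280 extensions
  placing 4:z first → 420 extensions
total linear extensions = 1260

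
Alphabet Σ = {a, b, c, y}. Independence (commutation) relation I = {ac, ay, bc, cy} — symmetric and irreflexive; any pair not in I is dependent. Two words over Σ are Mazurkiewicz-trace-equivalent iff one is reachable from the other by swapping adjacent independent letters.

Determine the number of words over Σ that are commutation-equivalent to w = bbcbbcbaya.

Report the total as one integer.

135

drop 0:b onto floor
drop 1:b onto {0:b}
drop 2:c onto floor
drop 3:b onto {1:b}
drop 4:b onto {3:b}
drop 5:c onto {2:c}
drop 6:b onto {4:b}
drop 7:a onto {6:b}
drop 8:y onto {6:b}
drop 9:a onto {7:a}
ground layer = {0:b, 2:c}
drop-orders for the pieces not yet dropped (sum over which currently-grounded one goes next):
  1 to go: {5} 1  {8} 1  {9} 1
  2 to go: {2,5} 1  {5,8} 2  {5,9} 2  {7,9} 1  {8,9} 2
  3 to go: {2,5,8} 3  {2,5,9} 3  {5,7,9} 3  {5,8,9} 6  {7,8,9} 3
  4 to go: {2,5,7,9} 6  {2,5,8,9} 12  {5,7,8,9} 12  {6,7,8,9} 3
  5 to go: {2,5,7,8,9} 30  {4,6,7,8,9} 3  {5,6,7,8,9} 15
  6 to go: {2,5,6,7,8,9} 45  {3,4,6,7,8,9} 3  {4,5,6,7,8,9} 18
  7 to go: {1,3,4,6,7,8,9} 3  {2,4,5,6,7,8,9} 63  {3,4,5,6,7,8,9} 21
  8 to go: {0,1,3,4,6,7,8,9} 3  {1,3,4,5,6,7,8,9} 24  {2,3,4,5,6,7,8,9} 84
  if 0:b drops first: 108 orders
  if 2:c drops first: 27 orders
heap linearizations: 135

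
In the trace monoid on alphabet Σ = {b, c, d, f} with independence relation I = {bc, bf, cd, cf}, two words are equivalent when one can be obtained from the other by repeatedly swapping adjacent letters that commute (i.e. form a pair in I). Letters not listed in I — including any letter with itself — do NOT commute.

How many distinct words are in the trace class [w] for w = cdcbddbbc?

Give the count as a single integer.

drop 0:c onto floor
drop 1:d onto floor
drop 2:c onto {0:c}
drop 3:b onto {1:d}
drop 4:d onto {3:b}
drop 5:d onto {4:d}
drop 6:b onto {5:d}
drop 7:b onto {6:b}
drop 8:c onto {2:c}
ground layer = {0:c, 1:d}
drop-orders for the pieces not yet dropped (sum over which currently-grounded one goes next):
  1 to go: {7} 1  {8} 1
  2 to go: {2,8} 1  {6,7} 1  {7,8} 2
  3 to go: {0,2,8} 1  {2,7,8} 3  {5,6,7} 1  {6,7,8} 3
  4 to go: {0,2,7,8} 4  {2,6,7,8} 6  {4,5,6,7} 1  {5,6,7,8} 4
  5 to go: {0,2,6,7,8} 10  {2,5,6,7,8} 10  {3,4,5,6,7} 1  {4,5,6,7,8} 5
  6 to go: {0,2,5,6,7,8} 20  {1,3,4,5,6,7} 1  {2,4,5,6,7,8} 15  {3,4,5,6,7,8} 6
  7 to go: {0,2,4,5,6,7,8} 35  {1,3,4,5,6,7,8} 7  {2,3,4,5,6,7,8} 21
  if 0:c drops first: 28 orders
  if 1:d drops first: 56 orders
heap linearizations: 84

84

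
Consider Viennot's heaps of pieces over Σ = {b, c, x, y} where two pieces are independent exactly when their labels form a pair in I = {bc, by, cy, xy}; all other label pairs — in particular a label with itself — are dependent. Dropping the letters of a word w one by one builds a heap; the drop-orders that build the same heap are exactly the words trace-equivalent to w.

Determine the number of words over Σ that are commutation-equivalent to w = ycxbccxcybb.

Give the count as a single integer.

495

#0=y has no predecessor
#1=c has no predecessor
#2=x depends on [1:c]
#3=b depends on [2:x]
#4=c depends on [2:x]
#5=c depends on [4:c]
#6=x depends on [3:b, 5:c]
#7=c depends on [6:x]
#8=y depends on [0:y]
#9=b depends on [6:x]
#10=b depends on [9:b]
sources: [0:y, 1:c]
N(rest) = Σ N(rest − s) over sources s of rest; N(one piece) = 1:
  size 1 → [7]=1  [8]=1  [10]=1
  size 2 → [0,8]=1  [7,8]=2  [7,10]=2  [8,10]=2  [9,10]=1
  size 3 → [0,7,8]=3  [0,8,10]=3  [7,8,10]=6  [7,9,10]=3  [8,9,10]=3
  size 4 → [0,7,8,10]=12  [0,8,9,10]=6  [6,7,9,10]=3  [7,8,9,10]=12
  size 5 → [0,7,8,9,10]=30  [3,6,7,9,10]=3  [5,6,7,9,10]=3  [6,7,8,9,10]=15
  size 6 → [0,6,7,8,9,10]=45  [3,5,6,7,9,10]=6  [3,6,7,8,9,10]=18  [4,5,6,7,9,10]=3  [5,6,7,8,9,10]=18
  size 7 → [0,3,6,7,8,9,10]=63  [0,5,6,7,8,9,10]=63  [3,4,5,6,7,9,10]=9  [3,5,6,7,8,9,10]=42  [4,5,6,7,8,9,10]=21
  size 8 → [0,3,5,6,7,8,9,10]=168  [0,4,5,6,7,8,9,10]=84  [2,3,4,5,6,7,9,10]=9  [3,4,5,6,7,8,9,10]=72
  size 9 → [0,3,4,5,6,7,8,9,10]=324  [1,2,3,4,5,6,7,9,10]=9  [2,3,4,5,6,7,8,9,10]=81
  first=0(y) contributes 90
  first=1(c) contributes 405
|[w]| = 495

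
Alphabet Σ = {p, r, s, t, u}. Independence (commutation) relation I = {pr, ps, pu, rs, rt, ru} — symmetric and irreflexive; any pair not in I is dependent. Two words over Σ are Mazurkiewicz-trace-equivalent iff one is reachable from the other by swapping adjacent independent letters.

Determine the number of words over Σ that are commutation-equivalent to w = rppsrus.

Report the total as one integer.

210

drop 0:r onto floor
drop 1:p onto floor
drop 2:p onto {1:p}
drop 3:s onto floor
drop 4:r onto {0:r}
drop 5:u onto {3:s}
drop 6:s onto {5:u}
ground layer = {0:r, 1:p, 3:s}
drop-orders for the pieces not yet dropped (sum over which currently-grounded one goes next):
  1 to go: {2} 1  {4} 1  {6} 1
  2 to go: {0,4} 1  {1,2} 1  {2,4} 2  {2,6} 2  {4,6} 2  {5,6} 1
  3 to go: {0,2,4} 3  {0,4,6} 3  {1,2,4} 3  {1,2,6} 3  {2,4,6} 6  {2,5,6} 3  {3,5,6} 1  {4,5,6} 3
  4 to go: {0,1,2,4} 6  {0,2,4,6} 12  {0,4,5,6} 6  {1,2,4,6} 12  {1,2,5,6} 6  {2,3,5,6} 4  {2,4,5,6} 12  {3,4,5,6} 4
  5 to go: {0,1,2,4,6} 30  {0,2,4,5,6} 30  {0,3,4,5,6} 10  {1,2,3,5,6} 10  {1,2,4,5,6} 30  {2,3,4,5,6} 20
  if 0:r drops first: 60 orders
  if 1:p drops first: 60 orders
  if 3:s drops first: 90 orders
heap linearizations: 210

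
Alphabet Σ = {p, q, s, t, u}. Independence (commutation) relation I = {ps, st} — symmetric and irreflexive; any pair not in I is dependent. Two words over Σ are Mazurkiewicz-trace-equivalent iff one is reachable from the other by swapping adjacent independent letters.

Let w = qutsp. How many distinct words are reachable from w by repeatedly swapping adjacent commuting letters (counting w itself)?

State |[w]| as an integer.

3

drop 0:q onto floor
drop 1:u onto {0:q}
drop 2:t onto {1:u}
drop 3:s onto {1:u}
drop 4:p onto {2:t}
ground layer = {0:q}
drop-orders for the pieces not yet dropped (sum over which currently-grounded one goes next):
  1 to go: {3} 1  {4} 1
  2 to go: {2,4} 1  {3,4} 2
  3 to go: {2,3,4} 3
  if 0:q drops first: 3 orders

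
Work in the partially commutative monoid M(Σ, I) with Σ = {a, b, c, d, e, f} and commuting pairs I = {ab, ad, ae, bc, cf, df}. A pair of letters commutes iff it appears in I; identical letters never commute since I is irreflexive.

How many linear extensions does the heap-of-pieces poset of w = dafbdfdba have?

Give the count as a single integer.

0(d) covers ∅
1(a) covers ∅
2(f) covers 1:a
3(b) covers 0:d, 2:f
4(d) covers 3:b
5(f) covers 3:b
6(d) covers 4:d
7(b) covers 5:f, 6:d
8(a) covers 5:f
floor of heap: 0:d, 1:a
completions by unplaced set U, small U first (add the entries for U minus each lowest piece of U):
  |U|=1: {7}:1  {8}:1
  |U|=2: {6,7}:1  {7,8}:2
  |U|=3: {4,6,7}:1  {5,7,8}:2  {6,7,8}:3
  |U|=4: {4,6,7,8}:4  {5,6,7,8}:5
  |U|=5: {4,5,6,7,8}:9
  |U|=6: {3,4,5,6,7,8}:9
  |U|=7: {0,3,4,5,6,7,8}:9  {2,3,4,5,6,7,8}:9
  start at 0(d): 9
  start at 1(a): 18
sum over floor = 27

27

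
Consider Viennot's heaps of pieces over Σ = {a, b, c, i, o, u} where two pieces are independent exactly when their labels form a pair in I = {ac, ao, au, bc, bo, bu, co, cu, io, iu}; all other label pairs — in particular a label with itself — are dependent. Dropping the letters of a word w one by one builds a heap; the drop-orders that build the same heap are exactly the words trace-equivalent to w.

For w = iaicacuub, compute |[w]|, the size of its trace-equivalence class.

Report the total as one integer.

216

#0=i has no predecessor
#1=a depends on [0:i]
#2=i depends on [1:a]
#3=c depends on [2:i]
#4=a depends on [2:i]
#5=c depends on [3:c]
#6=u has no predecessor
#7=u depends on [6:u]
#8=b depends on [4:a]
sources: [0:i, 6:u]
N(rest) = Σ N(rest − s) over sources s of rest; N(one piece) = 1:
  size 1 → [5]=1  [7]=1  [8]=1
  size 2 → [3,5]=1  [4,8]=1  [5,7]=2  [5,8]=2  [6,7]=1  [7,8]=2
  size 3 → [3,5,7]=3  [3,5,8]=3  [4,5,8]=3  [4,7,8]=3  [5,6,7]=3  [5,7,8]=6  [6,7,8]=3
  size 4 → [3,4,5,8]=6  [3,5,6,7]=6  [3,5,7,8]=12  [4,5,7,8]=12  [4,6,7,8]=6  [5,6,7,8]=12
  size 5 → [2,3,4,5,8]=6  [3,4,5,7,8]=30  [3,5,6,7,8]=30  [4,5,6,7,8]=30
  size 6 → [1,2,3,4,5,8]=6  [2,3,4,5,7,8]=36  [3,4,5,6,7,8]=90
  size 7 → [0,1,2,3,4,5,8]=6  [1,2,3,4,5,7,8]=42  [2,3,4,5,6,7,8]=126
  first=0(i) contributes 168
  first=6(u) contributes 48
|[w]| = 216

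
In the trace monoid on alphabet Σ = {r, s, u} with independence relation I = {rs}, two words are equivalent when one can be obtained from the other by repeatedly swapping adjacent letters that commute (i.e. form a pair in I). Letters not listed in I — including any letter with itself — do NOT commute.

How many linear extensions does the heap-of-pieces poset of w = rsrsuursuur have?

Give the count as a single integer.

12

drop 0:r onto floor
drop 1:s onto floor
drop 2:r onto {0:r}
drop 3:s onto {1:s}
drop 4:u onto {2:r, 3:s}
drop 5:u onto {4:u}
drop 6:r onto {5:u}
drop 7:s onto {5:u}
drop 8:u onto {6:r, 7:s}
drop 9:u onto {8:u}
drop 10:r onto {9:u}
ground layer = {0:r, 1:s}
drop-orders for the pieces not yet dropped (sum over which currently-grounded one goes next):
  1 to go: {10} 1
  2 to go: {9,10} 1
  3 to go: {8,9,10} 1
  4 to go: {6,8,9,10} 1  {7,8,9,10} 1
  5 to go: {6,7,8,9,10} 2
  6 to go: {5,6,7,8,9,10} 2
  7 to go: {4,5,6,7,8,9,10} 2
  8 to go: {2,4,5,6,7,8,9,10} 2  {3,4,5,6,7,8,9,10} 2
  9 to go: {0,2,4,5,6,7,8,9,10} 2  {1,3,4,5,6,7,8,9,10} 2  {2,3,4,5,6,7,8,9,10} 4
  if 0:r drops first: 6 orders
  if 1:s drops first: 6 orders
heap linearizations: 12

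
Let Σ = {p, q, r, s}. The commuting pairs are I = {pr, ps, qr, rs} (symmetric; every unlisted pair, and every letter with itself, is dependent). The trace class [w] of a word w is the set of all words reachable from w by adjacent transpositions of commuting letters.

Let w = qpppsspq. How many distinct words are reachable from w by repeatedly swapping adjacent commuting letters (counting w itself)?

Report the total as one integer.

0(q) covers ∅
1(p) covers 0:q
2(p) covers 1:p
3(p) covers 2:p
4(s) covers 0:q
5(s) covers 4:s
6(p) covers 3:p
7(q) covers 5:s, 6:p
floor of heap: 0:q
completions by unplaced set U, small U first (add the entries for U minus each lowest piece of U):
  |U|=1: {7}:1
  |U|=2: {5,7}:1  {6,7}:1
  |U|=3: {3,6,7}:1  {4,5,7}:1  {5,6,7}:2
  |U|=4: {2,3,6,7}:1  {3,5,6,7}:3  {4,5,6,7}:3
  |U|=5: {1,2,3,6,7}:1  {2,3,5,6,7}:4  {3,4,5,6,7}:6
  |U|=6: {1,2,3,5,6,7}:5  {2,3,4,5,6,7}:10
  start at 0(q): 15

15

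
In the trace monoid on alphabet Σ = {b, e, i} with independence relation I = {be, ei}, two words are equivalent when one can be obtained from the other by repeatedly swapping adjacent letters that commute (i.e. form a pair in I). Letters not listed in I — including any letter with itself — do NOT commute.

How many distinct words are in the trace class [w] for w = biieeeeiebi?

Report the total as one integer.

piece 0:b — minimal
piece 1:i rests on {0:b}
piece 2:i rests on {1:i}
piece 3:e — minimal
piece 4:e rests on {3:e}
piece 5:e rests on {4:e}
piece 6:e rests on {5:e}
piece 7:i rests on {2:i}
piece 8:e rests on {6:e}
piece 9:b rests on {7:i}
piece 10:i rests on {9:b}
minimal pieces: {0:b, 3:e}
ways to finish when only these pieces remain (= sum over removing one remaining piece with nothing left below it):
  1 left: {8}→1  {10}→1
  2 left: {6,8}→1  {8,10}→2  {9,10}→1
  3 left: {5,6,8}→1  {6,8,10}→3  {7,9,10}→1  {8,9,10}→3
  4 left: {2,7,9,10}→1  {4,5,6,8}→1  {5,6,8,10}→4  {6,8,9,10}→6  {7,8,9,10}→4
  5 left: {1,2,7,9,10}→1  {2,7,8,9,10}→5  {3,4,5,6,8}→1  {4,5,6,8,10}→5  {5,6,8,9,10}→10  {6,7,8,9,10}→10
  6 left: {0,1,2,7,9,10}→1  {1,2,7,8,9,10}→6  {2,6,7,8,9,10}→15  {3,4,5,6,8,10}→6  {4,5,6,8,9,10}→15  {5,6,7,8,9,10}→20
  7 left: {0,1,2,7,8,9,10}→7  {1,2,6,7,8,9,10}→21  {2,5,6,7,8,9,10}→35  {3,4,5,6,8,9,10}→21  {4,5,6,7,8,9,10}→35
  8 left: {0,1,2,6,7,8,9,10}→28  {1,2,5,6,7,8,9,10}→56  {2,4,5,6,7,8,9,10}→70  {3,4,5,6,7,8,9,10}→56
  9 left: {0,1,2,5,6,7,8,9,10}→84  {1,2,4,5,6,7,8,9,10}→126  {2,3,4,5,6,7,8,9,10}→126
  placing 0:b first → 252 extensions
  placing 3:e first → 210 extensions
total linear extensions = 462

462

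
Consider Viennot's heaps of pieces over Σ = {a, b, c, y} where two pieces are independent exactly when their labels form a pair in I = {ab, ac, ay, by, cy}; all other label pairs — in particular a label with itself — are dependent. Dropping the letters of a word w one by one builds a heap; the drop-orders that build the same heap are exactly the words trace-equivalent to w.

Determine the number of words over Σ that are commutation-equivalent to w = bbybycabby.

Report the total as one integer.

#0=b has no predecessor
#1=b depends on [0:b]
#2=y has no predecessor
#3=b depends on [1:b]
#4=y depends on [2:y]
#5=c depends on [3:b]
#6=a has no predecessor
#7=b depends on [5:c]
#8=b depends on [7:b]
#9=y depends on [4:y]
sources: [0:b, 2:y, 6:a]
N(rest) = Σ N(rest − s) over sources s of rest; N(one piece) = 1:
  size 1 → [6]=1  [8]=1  [9]=1
  size 2 → [4,9]=1  [6,8]=2  [6,9]=2  [7,8]=1  [8,9]=2
  size 3 → [2,4,9]=1  [4,6,9]=3  [4,8,9]=3  [5,7,8]=1  [6,7,8]=3  [6,8,9]=6  [7,8,9]=3
  size 4 → [2,4,6,9]=4  [2,4,8,9]=4  [3,5,7,8]=1  [4,6,8,9]=12  [4,7,8,9]=6  [5,6,7,8]=4  [5,7,8,9]=4  [6,7,8,9]=12
  size 5 → [1,3,5,7,8]=1  [2,4,6,8,9]=20  [2,4,7,8,9]=10  [3,5,6,7,8]=5  [3,5,7,8,9]=5  [4,5,7,8,9]=10  [4,6,7,8,9]=30  [5,6,7,8,9]=20
  size 6 → [0,1,3,5,7,8]=1  [1,3,5,6,7,8]=6  [1,3,5,7,8,9]=6  [2,4,5,7,8,9]=20  [2,4,6,7,8,9]=60  [3,4,5,7,8,9]=15  [3,5,6,7,8,9]=30  [4,5,6,7,8,9]=60
  size 7 → [0,1,3,5,6,7,8]=7  [0,1,3,5,7,8,9]=7  [1,3,4,5,7,8,9]=21  [1,3,5,6,7,8,9]=42  [2,3,4,5,7,8,9]=35  [2,4,5,6,7,8,9]=140  [3,4,5,6,7,8,9]=105
  size 8 → [0,1,3,4,5,7,8,9]=28  [0,1,3,5,6,7,8,9]=56  [1,2,3,4,5,7,8,9]=56  [1,3,4,5,6,7,8,9]=168  [2,3,4,5,6,7,8,9]=280
  first=0(b) contributes 504
  first=2(y) contributes 252
  first=6(a) contributes 84
|[w]| = 840

840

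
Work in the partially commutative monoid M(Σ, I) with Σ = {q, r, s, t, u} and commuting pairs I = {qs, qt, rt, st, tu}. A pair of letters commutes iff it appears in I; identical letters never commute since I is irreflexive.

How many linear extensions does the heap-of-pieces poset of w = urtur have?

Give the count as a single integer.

0(u) covers ∅
1(r) covers 0:u
2(t) covers ∅
3(u) covers 1:r
4(r) covers 3:u
floor of heap: 0:u, 2:t
completions by unplaced set U, small U first (add the entries for U minus each lowest piece of U):
  |U|=1: {2}:1  {4}:1
  |U|=2: {2,4}:2  {3,4}:1
  |U|=3: {1,3,4}:1  {2,3,4}:3
  start at 0(u): 4
  start at 2(t): 1
sum over floor = 5

5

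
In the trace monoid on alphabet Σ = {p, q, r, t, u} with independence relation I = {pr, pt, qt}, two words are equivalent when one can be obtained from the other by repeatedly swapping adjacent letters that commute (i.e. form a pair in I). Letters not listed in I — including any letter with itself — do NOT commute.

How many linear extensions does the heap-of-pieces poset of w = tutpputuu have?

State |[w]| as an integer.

#0=t has no predecessor
#1=u depends on [0:t]
#2=t depends on [1:u]
#3=p depends on [1:u]
#4=p depends on [3:p]
#5=u depends on [2:t, 4:p]
#6=t depends on [5:u]
#7=u depends on [6:t]
#8=u depends on [7:u]
sources: [0:t]
N(rest) = Σ N(rest − s) over sources s of rest; N(one piece) = 1:
  size 1 → [8]=1
  size 2 → [7,8]=1
  size 3 → [6,7,8]=1
  size 4 → [5,6,7,8]=1
  size 5 → [2,5,6,7,8]=1  [4,5,6,7,8]=1
  size 6 → [2,4,5,6,7,8]=2  [3,4,5,6,7,8]=1
  size 7 → [2,3,4,5,6,7,8]=3
  first=0(t) contributes 3

3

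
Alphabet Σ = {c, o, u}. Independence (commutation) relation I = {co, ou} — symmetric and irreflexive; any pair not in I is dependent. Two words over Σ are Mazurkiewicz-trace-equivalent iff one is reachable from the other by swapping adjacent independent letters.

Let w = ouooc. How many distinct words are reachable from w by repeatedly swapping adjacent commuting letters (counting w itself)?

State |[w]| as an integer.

10

#0=o has no predecessor
#1=u has no predecessor
#2=o depends on [0:o]
#3=o depends on [2:o]
#4=c depends on [1:u]
sources: [0:o, 1:u]
N(rest) = Σ N(rest − s) over sources s of rest; N(one piece) = 1:
  size 1 → [3]=1  [4]=1
  size 2 → [1,4]=1  [2,3]=1  [3,4]=2
  size 3 → [0,2,3]=1  [1,3,4]=3  [2,3,4]=3
  first=0(o) contributes 6
  first=1(u) contributes 4
|[w]| = 10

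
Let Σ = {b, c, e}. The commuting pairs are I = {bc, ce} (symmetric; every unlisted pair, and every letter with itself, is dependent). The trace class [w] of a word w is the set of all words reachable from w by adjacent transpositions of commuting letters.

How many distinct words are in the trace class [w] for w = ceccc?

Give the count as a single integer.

#0=c has no predecessor
#1=e has no predecessor
#2=c depends on [0:c]
#3=c depends on [2:c]
#4=c depends on [3:c]
sources: [0:c, 1:e]
N(rest) = Σ N(rest − s) over sources s of rest; N(one piece) = 1:
  size 1 → [1]=1  [4]=1
  size 2 → [1,4]=2  [3,4]=1
  size 3 → [1,3,4]=3  [2,3,4]=1
  first=0(c) contributes 4
  first=1(e) contributes 1
|[w]| = 5

5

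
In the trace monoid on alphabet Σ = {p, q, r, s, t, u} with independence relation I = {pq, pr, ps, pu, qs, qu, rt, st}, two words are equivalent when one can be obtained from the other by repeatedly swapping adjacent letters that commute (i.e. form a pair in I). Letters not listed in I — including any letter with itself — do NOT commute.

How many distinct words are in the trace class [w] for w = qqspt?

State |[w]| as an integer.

15

#0=q has no predecessor
#1=q depends on [0:q]
#2=s has no predecessor
#3=p has no predecessor
#4=t depends on [1:q, 3:p]
sources: [0:q, 2:s, 3:p]
N(rest) = Σ N(rest − s) over sources s of rest; N(one piece) = 1:
  size 1 → [2]=1  [4]=1
  size 2 → [1,4]=1  [2,4]=2  [3,4]=1
  size 3 → [0,1,4]=1  [1,2,4]=3  [1,3,4]=2  [2,3,4]=3
  first=0(q) contributes 8
  first=2(s) contributes 3
  first=3(p) contributes 4
|[w]| = 15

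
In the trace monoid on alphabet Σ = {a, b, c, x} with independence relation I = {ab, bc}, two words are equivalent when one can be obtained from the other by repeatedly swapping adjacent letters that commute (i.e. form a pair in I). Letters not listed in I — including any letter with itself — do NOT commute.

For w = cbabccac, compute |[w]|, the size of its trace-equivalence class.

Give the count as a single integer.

#0=c has no predecessor
#1=b has no predecessor
#2=a depends on [0:c]
#3=b depends on [1:b]
#4=c depends on [2:a]
#5=c depends on [4:c]
#6=a depends on [5:c]
#7=c depends on [6:a]
sources: [0:c, 1:b]
N(rest) = Σ N(rest − s) over sources s of rest; N(one piece) = 1:
  size 1 → [3]=1  [7]=1
  size 2 → [1,3]=1  [3,7]=2  [6,7]=1
  size 3 → [1,3,7]=3  [3,6,7]=3  [5,6,7]=1
  size 4 → [1,3,6,7]=6  [3,5,6,7]=4  [4,5,6,7]=1
  size 5 → [1,3,5,6,7]=10  [2,4,5,6,7]=1  [3,4,5,6,7]=5
  size 6 → [0,2,4,5,6,7]=1  [1,3,4,5,6,7]=15  [2,3,4,5,6,7]=6
  first=0(c) contributes 21
  first=1(b) contributes 7
|[w]| = 28

28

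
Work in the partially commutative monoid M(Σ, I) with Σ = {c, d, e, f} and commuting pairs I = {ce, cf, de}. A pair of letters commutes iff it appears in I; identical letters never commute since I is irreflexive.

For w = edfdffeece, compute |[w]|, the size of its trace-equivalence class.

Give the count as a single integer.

#0=e has no predecessor
#1=d has no predecessor
#2=f depends on [0:e, 1:d]
#3=d depends on [2:f]
#4=f depends on [3:d]
#5=f depends on [4:f]
#6=e depends on [5:f]
#7=e depends on [6:e]
#8=c depends on [3:d]
#9=e depends on [7:e]
sources: [0:e, 1:d]
N(rest) = Σ N(rest − s) over sources s of rest; N(one piece) = 1:
  size 1 → [8]=1  [9]=1
  size 2 → [7,9]=1  [8,9]=2
  size 3 → [6,7,9]=1  [7,8,9]=3
  size 4 → [5,6,7,9]=1  [6,7,8,9]=4
  size 5 → [4,5,6,7,9]=1  [5,6,7,8,9]=5
  size 6 → [4,5,6,7,8,9]=6
  size 7 → [3,4,5,6,7,8,9]=6
  size 8 → [2,3,4,5,6,7,8,9]=6
  first=0(e) contributes 6
  first=1(d) contributes 6
|[w]| = 12

12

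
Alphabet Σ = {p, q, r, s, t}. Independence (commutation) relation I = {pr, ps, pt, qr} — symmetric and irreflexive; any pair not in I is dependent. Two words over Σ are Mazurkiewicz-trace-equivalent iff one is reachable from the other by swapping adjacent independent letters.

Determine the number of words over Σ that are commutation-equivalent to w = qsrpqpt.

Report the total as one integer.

#0=q has no predecessor
#1=s depends on [0:q]
#2=r depends on [1:s]
#3=p depends on [0:q]
#4=q depends on [1:s, 3:p]
#5=p depends on [4:q]
#6=t depends on [2:r, 4:q]
sources: [0:q]
N(rest) = Σ N(rest − s) over sources s of rest; N(one piece) = 1:
  size 1 → [5]=1  [6]=1
  size 2 → [2,6]=1  [5,6]=2
  size 3 → [2,5,6]=3  [4,5,6]=2
  size 4 → [2,4,5,6]=5  [3,4,5,6]=2
  size 5 → [1,2,4,5,6]=5  [2,3,4,5,6]=7
  first=0(q) contributes 12

12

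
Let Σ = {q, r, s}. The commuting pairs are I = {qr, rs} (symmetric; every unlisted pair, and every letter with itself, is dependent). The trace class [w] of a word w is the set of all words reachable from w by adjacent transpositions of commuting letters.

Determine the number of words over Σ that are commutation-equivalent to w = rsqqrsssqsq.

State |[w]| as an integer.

piece 0:r — minimal
piece 1:s — minimal
piece 2:q rests on {1:s}
piece 3:q rests on {2:q}
piece 4:r rests on {0:r}
piece 5:s rests on {3:q}
piece 6:s rests on {5:s}
piece 7:s rests on {6:s}
piece 8:q rests on {7:s}
piece 9:s rests on {8:q}
piece 10:q rests on {9:s}
minimal pieces: {0:r, 1:s}
ways to finish when only these pieces remain (= sum over removing one remaining piece with nothing left below it):
  1 left: {4}→1  {10}→1
  2 left: {0,4}→1  {4,10}→2  {9,10}→1
  3 left: {0,4,10}→3  {4,9,10}→3  {8,9,10}→1
  4 left: {0,4,9,10}→6  {4,8,9,10}→4  {7,8,9,10}→1
  5 left: {0,4,8,9,10}→10  {4,7,8,9,10}→5  {6,7,8,9,10}→1
  6 left: {0,4,7,8,9,10}→15  {4,6,7,8,9,10}→6  {5,6,7,8,9,10}→1
  7 left: {0,4,6,7,8,9,10}→21  {3,5,6,7,8,9,10}→1  {4,5,6,7,8,9,10}→7
  8 left: {0,4,5,6,7,8,9,10}→28  {2,3,5,6,7,8,9,10}→1  {3,4,5,6,7,8,9,10}→8
  9 left: {0,3,4,5,6,7,8,9,10}→36  {1,2,3,5,6,7,8,9,10}→1  {2,3,4,5,6,7,8,9,10}→9
  placing 0:r first → 10 extensions
  placing 1:s first → 45 extensions
total linear extensions = 55

55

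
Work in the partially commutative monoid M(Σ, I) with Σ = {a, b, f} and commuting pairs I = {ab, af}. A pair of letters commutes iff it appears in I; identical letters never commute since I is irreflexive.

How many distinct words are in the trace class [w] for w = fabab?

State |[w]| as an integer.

#0=f has no predecessor
#1=a has no predecessor
#2=b depends on [0:f]
#3=a depends on [1:a]
#4=b depends on [2:b]
sources: [0:f, 1:a]
N(rest) = Σ N(rest − s) over sources s of rest; N(one piece) = 1:
  size 1 → [3]=1  [4]=1
  size 2 → [1,3]=1  [2,4]=1  [3,4]=2
  size 3 → [0,2,4]=1  [1,3,4]=3  [2,3,4]=3
  first=0(f) contributes 6
  first=1(a) contributes 4
|[w]| = 10

10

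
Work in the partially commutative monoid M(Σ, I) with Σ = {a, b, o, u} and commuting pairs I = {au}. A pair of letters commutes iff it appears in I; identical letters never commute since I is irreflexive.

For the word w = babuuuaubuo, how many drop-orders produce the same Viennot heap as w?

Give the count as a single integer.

drop 0:b onto floor
drop 1:a onto {0:b}
drop 2:b onto {1:a}
drop 3:u onto {2:b}
drop 4:u onto {3:u}
drop 5:u onto {4:u}
drop 6:a onto {2:b}
drop 7:u onto {5:u}
drop 8:b onto {6:a, 7:u}
drop 9:u onto {8:b}
drop 10:o onto {9:u}
ground layer = {0:b}
drop-orders for the pieces not yet dropped (sum over which currently-grounded one goes next):
  1 to go: {10} 1
  2 to go: {9,10} 1
  3 to go: {8,9,10} 1
  4 to go: {6,8,9,10} 1  {7,8,9,10} 1
  5 to go: {5,7,8,9,10} 1  {6,7,8,9,10} 2
  6 to go: {4,5,7,8,9,10} 1  {5,6,7,8,9,10} 3
  7 to go: {3,4,5,7,8,9,10} 1  {4,5,6,7,8,9,10} 4
  8 to go: {3,4,5,6,7,8,9,10} 5
  9 to go: {2,3,4,5,6,7,8,9,10} 5
  if 0:b drops first: 5 orders

5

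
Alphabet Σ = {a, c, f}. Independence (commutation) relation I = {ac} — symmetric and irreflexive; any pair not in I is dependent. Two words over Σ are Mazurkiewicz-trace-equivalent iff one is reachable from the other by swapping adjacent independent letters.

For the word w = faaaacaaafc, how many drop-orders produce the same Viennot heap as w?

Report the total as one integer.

drop 0:f onto floor
drop 1:a onto {0:f}
drop 2:a onto {1:a}
drop 3:a onto {2:a}
drop 4:a onto {3:a}
drop 5:c onto {0:f}
drop 6:a onto {4:a}
drop 7:a onto {6:a}
drop 8:a onto {7:a}
drop 9:f onto {5:c, 8:a}
drop 10:c onto {9:f}
ground layer = {0:f}
drop-orders for the pieces not yet dropped (sum over which currently-grounded one goes next):
  1 to go: {10} 1
  2 to go: {9,10} 1
  3 to go: {5,9,10} 1  {8,9,10} 1
  4 to go: {5,8,9,10} 2  {7,8,9,10} 1
  5 to go: {5,7,8,9,10} 3  {6,7,8,9,10} 1
  6 to go: {4,6,7,8,9,10} 1  {5,6,7,8,9,10} 4
  7 to go: {3,4,6,7,8,9,10} 1  {4,5,6,7,8,9,10} 5
  8 to go: {2,3,4,6,7,8,9,10} 1  {3,4,5,6,7,8,9,10} 6
  9 to go: {1,2,3,4,6,7,8,9,10} 1  {2,3,4,5,6,7,8,9,10} 7
  if 0:f drops first: 8 orders

8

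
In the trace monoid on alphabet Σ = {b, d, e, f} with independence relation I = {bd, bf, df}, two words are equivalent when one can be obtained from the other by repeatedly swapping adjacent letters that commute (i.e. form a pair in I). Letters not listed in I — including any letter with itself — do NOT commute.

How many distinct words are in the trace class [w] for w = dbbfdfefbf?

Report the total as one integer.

piece 0:d — minimal
piece 1:b — minimal
piece 2:b rests on {1:b}
piece 3:f — minimal
piece 4:d rests on {0:d}
piece 5:f rests on {3:f}
piece 6:e rests on {2:b, 4:d, 5:f}
piece 7:f rests on {6:e}
piece 8:b rests on {6:e}
piece 9:f rests on {7:f}
minimal pieces: {0:d, 1:b, 3:f}
ways to finish when only these pieces remain (= sum over removing one remaining piece with nothing left below it):
  1 left: {8}→1  {9}→1
  2 left: {7,9}→1  {8,9}→2
  3 left: {7,8,9}→3
  4 left: {6,7,8,9}→3
  5 left: {2,6,7,8,9}→3  {4,6,7,8,9}→3  {5,6,7,8,9}→3
  6 left: {0,4,6,7,8,9}→3  {1,2,6,7,8,9}→3  {2,4,6,7,8,9}→6  {2,5,6,7,8,9}→6  {3,5,6,7,8,9}→3  {4,5,6,7,8,9}→6
  7 left: {0,2,4,6,7,8,9}→9  {0,4,5,6,7,8,9}→9  {1,2,4,6,7,8,9}→9  {1,2,5,6,7,8,9}→9  {2,3,5,6,7,8,9}→9  {2,4,5,6,7,8,9}→18  {3,4,5,6,7,8,9}→9
  8 left: {0,1,2,4,6,7,8,9}→18  {0,2,4,5,6,7,8,9}→36  {0,3,4,5,6,7,8,9}→18  {1,2,3,5,6,7,8,9}→18  {1,2,4,5,6,7,8,9}→36  {2,3,4,5,6,7,8,9}→36
  placing 0:d first → 90 extensions
  placing 1:b first → 90 extensions
  placing 3:f first → 90 extensions
total linear extensions = 270

270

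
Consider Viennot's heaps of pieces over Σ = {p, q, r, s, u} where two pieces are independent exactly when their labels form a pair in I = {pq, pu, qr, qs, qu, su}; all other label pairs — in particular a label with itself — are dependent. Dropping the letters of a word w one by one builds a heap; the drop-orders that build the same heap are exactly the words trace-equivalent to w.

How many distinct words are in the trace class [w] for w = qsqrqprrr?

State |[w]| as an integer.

piece 0:q — minimal
piece 1:s — minimal
piece 2:q rests on {0:q}
piece 3:r rests on {1:s}
piece 4:q rests on {2:q}
piece 5:p rests on {3:r}
piece 6:r rests on {5:p}
piece 7:r rests on {6:r}
piece 8:r rests on {7:r}
minimal pieces: {0:q, 1:s}
ways to finish when only these pieces remain (= sum over removing one remaining piece with nothing left below it):
  1 left: {4}→1  {8}→1
  2 left: {2,4}→1  {4,8}→2  {7,8}→1
  3 left: {0,2,4}→1  {2,4,8}→3  {4,7,8}→3  {6,7,8}→1
  4 left: {0,2,4,8}→4  {2,4,7,8}→6  {4,6,7,8}→4  {5,6,7,8}→1
  5 left: {0,2,4,7,8}→10  {2,4,6,7,8}→10  {3,5,6,7,8}→1  {4,5,6,7,8}→5
  6 left: {0,2,4,6,7,8}→20  {1,3,5,6,7,8}→1  {2,4,5,6,7,8}→15  {3,4,5,6,7,8}→6
  7 left: {0,2,4,5,6,7,8}→35  {1,3,4,5,6,7,8}→7  {2,3,4,5,6,7,8}→21
  placing 0:q first → 28 extensions
  placing 1:s first → 56 extensions
total linear extensions = 84

84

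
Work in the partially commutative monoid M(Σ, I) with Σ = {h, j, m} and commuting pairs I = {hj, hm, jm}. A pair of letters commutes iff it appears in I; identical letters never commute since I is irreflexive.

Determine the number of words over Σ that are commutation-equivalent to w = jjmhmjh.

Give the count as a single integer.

210

piece 0:j — minimal
piece 1:j rests on {0:j}
piece 2:m — minimal
piece 3:h — minimal
piece 4:m rests on {2:m}
piece 5:j rests on {1:j}
piece 6:h rests on {3:h}
minimal pieces: {0:j, 2:m, 3:h}
ways to finish when only these pieces remain (= sum over removing one remaining piece with nothing left below it):
  1 left: {4}→1  {5}→1  {6}→1
  2 left: {1,5}→1  {2,4}→1  {3,6}→1  {4,5}→2  {4,6}→2  {5,6}→2
  3 left: {0,1,5}→1  {1,4,5}→3  {1,5,6}→3  {2,4,5}→3  {2,4,6}→3  {3,4,6}→3  {3,5,6}→3  {4,5,6}→6
  4 left: {0,1,4,5}→4  {0,1,5,6}→4  {1,2,4,5}→6  {1,3,5,6}→6  {1,4,5,6}→12  {2,3,4,6}→6  {2,4,5,6}→12  {3,4,5,6}→12
  5 left: {0,1,2,4,5}→10  {0,1,3,5,6}→10  {0,1,4,5,6}→20  {1,2,4,5,6}→30  {1,3,4,5,6}→30  {2,3,4,5,6}→30
  placing 0:j first → 90 extensions
  placing 2:m first → 60 extensions
  placing 3:h first → 60 extensions
total linear extensions = 210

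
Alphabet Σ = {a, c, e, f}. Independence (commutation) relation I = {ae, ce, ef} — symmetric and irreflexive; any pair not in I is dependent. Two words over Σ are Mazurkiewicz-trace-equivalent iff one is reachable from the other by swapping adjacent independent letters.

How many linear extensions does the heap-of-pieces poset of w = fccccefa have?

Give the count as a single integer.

drop 0:f onto floor
drop 1:c onto {0:f}
drop 2:c onto {1:c}
drop 3:c onto {2:c}
drop 4:c onto {3:c}
drop 5:e onto floor
drop 6:f onto {4:c}
drop 7:a onto {6:f}
ground layer = {0:f, 5:e}
drop-orders for the pieces not yet dropped (sum over which currently-grounded one goes next):
  1 to go: {5} 1  {7} 1
  2 to go: {5,7} 2  {6,7} 1
  3 to go: {4,6,7} 1  {5,6,7} 3
  4 to go: {3,4,6,7} 1  {4,5,6,7} 4
  5 to go: {2,3,4,6,7} 1  {3,4,5,6,7} 5
  6 to go: {1,2,3,4,6,7} 1  {2,3,4,5,6,7} 6
  if 0:f drops first: 7 orders
  if 5:e drops first: 1 orders
heap linearizations: 8

8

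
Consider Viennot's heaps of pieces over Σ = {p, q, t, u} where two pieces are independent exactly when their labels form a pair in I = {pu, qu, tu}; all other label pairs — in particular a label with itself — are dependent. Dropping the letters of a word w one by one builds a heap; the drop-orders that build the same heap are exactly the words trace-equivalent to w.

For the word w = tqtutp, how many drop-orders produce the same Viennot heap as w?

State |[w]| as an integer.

6

#0=t has no predecessor
#1=q depends on [0:t]
#2=t depends on [1:q]
#3=u has no predecessor
#4=t depends on [2:t]
#5=p depends on [4:t]
sources: [0:t, 3:u]
N(rest) = Σ N(rest − s) over sources s of rest; N(one piece) = 1:
  size 1 → [3]=1  [5]=1
  size 2 → [3,5]=2  [4,5]=1
  size 3 → [2,4,5]=1  [3,4,5]=3
  size 4 → [1,2,4,5]=1  [2,3,4,5]=4
  first=0(t) contributes 5
  first=3(u) contributes 1
|[w]| = 6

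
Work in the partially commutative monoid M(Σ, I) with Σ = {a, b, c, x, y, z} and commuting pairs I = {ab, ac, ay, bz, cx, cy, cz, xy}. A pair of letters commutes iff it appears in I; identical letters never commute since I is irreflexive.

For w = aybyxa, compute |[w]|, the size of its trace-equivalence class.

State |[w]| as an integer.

10

piece 0:a — minimal
piece 1:y — minimal
piece 2:b rests on {1:y}
piece 3:y rests on {2:b}
piece 4:x rests on {0:a, 2:b}
piece 5:a rests on {4:x}
minimal pieces: {0:a, 1:y}
ways to finish when only these pieces remain (= sum over removing one remaining piece with nothing left below it):
  1 left: {3}→1  {5}→1
  2 left: {3,5}→2  {4,5}→1
  3 left: {0,4,5}→1  {3,4,5}→3
  4 left: {0,3,4,5}→4  {2,3,4,5}→3
  placing 0:a first → 3 extensions
  placing 1:y first → 7 extensions
total linear extensions = 10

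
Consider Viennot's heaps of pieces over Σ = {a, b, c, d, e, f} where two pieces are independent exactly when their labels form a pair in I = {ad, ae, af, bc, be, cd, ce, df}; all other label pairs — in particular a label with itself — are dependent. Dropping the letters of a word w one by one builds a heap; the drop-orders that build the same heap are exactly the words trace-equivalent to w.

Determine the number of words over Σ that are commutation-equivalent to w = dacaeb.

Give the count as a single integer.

0(d) covers ∅
1(a) covers ∅
2(c) covers 1:a
3(a) covers 2:c
4(e) covers 0:d
5(b) covers 0:d, 3:a
floor of heap: 0:d, 1:a
completions by unplaced set U, small U first (add the entries for U minus each lowest piece of U):
  |U|=1: {4}:1  {5}:1
  |U|=2: {3,5}:1  {4,5}:2
  |U|=3: {0,4,5}:2  {2,3,5}:1  {3,4,5}:3
  |U|=4: {0,3,4,5}:5  {1,2,3,5}:1  {2,3,4,5}:4
  start at 0(d): 5
  start at 1(a): 9
sum over floor = 14

14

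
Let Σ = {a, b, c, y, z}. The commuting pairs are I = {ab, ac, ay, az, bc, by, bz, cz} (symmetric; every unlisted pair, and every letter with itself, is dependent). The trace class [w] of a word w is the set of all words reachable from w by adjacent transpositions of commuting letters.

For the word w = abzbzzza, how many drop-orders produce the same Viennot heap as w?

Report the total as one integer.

piece 0:a — minimal
piece 1:b — minimal
piece 2:z — minimal
piece 3:b rests on {1:b}
piece 4:z rests on {2:z}
piece 5:z rests on {4:z}
piece 6:z rests on {5:z}
piece 7:a rests on {0:a}
minimal pieces: {0:a, 1:b, 2:z}
ways to finish when only these pieces remain (= sum over removing one remaining piece with nothing left below it):
  1 left: {3}→1  {6}→1  {7}→1
  2 left: {0,7}→1  {1,3}→1  {3,6}→2  {3,7}→2  {5,6}→1  {6,7}→2
  3 left: {0,3,7}→3  {0,6,7}→3  {1,3,6}→3  {1,3,7}→3  {3,5,6}→3  {3,6,7}→6  {4,5,6}→1  {5,6,7}→3
  4 left: {0,1,3,7}→6  {0,3,6,7}→12  {0,5,6,7}→6  {1,3,5,6}→6  {1,3,6,7}→12  {2,4,5,6}→1  {3,4,5,6}→4  {3,5,6,7}→12  {4,5,6,7}→4
  5 left: {0,1,3,6,7}→30  {0,3,5,6,7}→30  {0,4,5,6,7}→10  {1,3,4,5,6}→10  {1,3,5,6,7}→30  {2,3,4,5,6}→5  {2,4,5,6,7}→5  {3,4,5,6,7}→20
  6 left: {0,1,3,5,6,7}→90  {0,2,4,5,6,7}→15  {0,3,4,5,6,7}→60  {1,2,3,4,5,6}→15  {1,3,4,5,6,7}→60  {2,3,4,5,6,7}→30
  placing 0:a first → 105 extensions
  placing 1:b first → 105 extensions
  placing 2:z first → 210 extensions
total linear extensions = 420

420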